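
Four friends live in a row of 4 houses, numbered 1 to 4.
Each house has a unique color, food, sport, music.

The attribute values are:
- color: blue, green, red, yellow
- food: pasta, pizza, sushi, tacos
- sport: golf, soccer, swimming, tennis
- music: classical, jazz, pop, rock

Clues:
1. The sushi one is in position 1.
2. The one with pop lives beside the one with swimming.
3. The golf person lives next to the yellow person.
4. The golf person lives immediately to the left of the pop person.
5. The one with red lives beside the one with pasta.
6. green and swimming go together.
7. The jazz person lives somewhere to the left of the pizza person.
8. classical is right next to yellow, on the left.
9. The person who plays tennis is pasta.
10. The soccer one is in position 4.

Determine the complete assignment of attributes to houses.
Solution:

House | Color | Food | Sport | Music
------------------------------------
  1   | red | sushi | golf | classical
  2   | yellow | pasta | tennis | pop
  3   | green | tacos | swimming | jazz
  4   | blue | pizza | soccer | rock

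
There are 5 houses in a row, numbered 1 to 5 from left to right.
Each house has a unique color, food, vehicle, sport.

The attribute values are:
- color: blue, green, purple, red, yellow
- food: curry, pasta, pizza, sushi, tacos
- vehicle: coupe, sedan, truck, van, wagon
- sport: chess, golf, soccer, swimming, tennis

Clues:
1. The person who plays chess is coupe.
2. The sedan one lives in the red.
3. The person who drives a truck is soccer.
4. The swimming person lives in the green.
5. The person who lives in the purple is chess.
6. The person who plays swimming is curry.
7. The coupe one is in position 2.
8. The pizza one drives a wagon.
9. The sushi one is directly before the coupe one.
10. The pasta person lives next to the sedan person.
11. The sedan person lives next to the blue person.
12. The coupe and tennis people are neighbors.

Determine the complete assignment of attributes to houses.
Solution:

House | Color | Food | Vehicle | Sport
--------------------------------------
  1   | yellow | sushi | truck | soccer
  2   | purple | pasta | coupe | chess
  3   | red | tacos | sedan | tennis
  4   | blue | pizza | wagon | golf
  5   | green | curry | van | swimming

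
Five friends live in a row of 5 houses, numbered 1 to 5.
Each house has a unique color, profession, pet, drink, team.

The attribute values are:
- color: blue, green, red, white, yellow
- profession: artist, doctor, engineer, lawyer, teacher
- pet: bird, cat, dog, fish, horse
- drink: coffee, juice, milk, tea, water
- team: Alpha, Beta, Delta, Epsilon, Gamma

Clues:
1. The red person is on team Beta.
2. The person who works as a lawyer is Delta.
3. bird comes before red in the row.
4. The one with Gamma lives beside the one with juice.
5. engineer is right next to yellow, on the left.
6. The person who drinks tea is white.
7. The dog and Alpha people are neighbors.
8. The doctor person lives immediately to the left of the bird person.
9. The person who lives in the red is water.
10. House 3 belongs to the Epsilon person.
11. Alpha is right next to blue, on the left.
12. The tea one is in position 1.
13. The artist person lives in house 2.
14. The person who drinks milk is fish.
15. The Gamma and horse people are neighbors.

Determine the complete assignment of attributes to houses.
Solution:

House | Color | Profession | Pet | Drink | Team
-----------------------------------------------
  1   | white | engineer | dog | tea | Gamma
  2   | yellow | artist | horse | juice | Alpha
  3   | blue | doctor | fish | milk | Epsilon
  4   | green | lawyer | bird | coffee | Delta
  5   | red | teacher | cat | water | Beta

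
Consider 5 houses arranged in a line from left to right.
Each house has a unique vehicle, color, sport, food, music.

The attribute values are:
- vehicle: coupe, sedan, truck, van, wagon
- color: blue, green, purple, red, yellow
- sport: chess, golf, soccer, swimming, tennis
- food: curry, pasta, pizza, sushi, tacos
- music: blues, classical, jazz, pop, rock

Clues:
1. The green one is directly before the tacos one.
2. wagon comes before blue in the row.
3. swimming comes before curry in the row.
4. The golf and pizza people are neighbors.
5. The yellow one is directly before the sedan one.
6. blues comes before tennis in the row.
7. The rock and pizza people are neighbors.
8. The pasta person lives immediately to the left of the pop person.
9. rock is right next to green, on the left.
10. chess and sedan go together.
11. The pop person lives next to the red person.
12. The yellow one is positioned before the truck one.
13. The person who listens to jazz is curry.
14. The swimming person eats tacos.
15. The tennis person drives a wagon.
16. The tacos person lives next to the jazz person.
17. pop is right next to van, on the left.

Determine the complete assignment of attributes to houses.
Solution:

House | Vehicle | Color | Sport | Food | Music
----------------------------------------------
  1   | coupe | yellow | golf | pasta | rock
  2   | sedan | green | chess | pizza | pop
  3   | van | red | swimming | tacos | blues
  4   | wagon | purple | tennis | curry | jazz
  5   | truck | blue | soccer | sushi | classical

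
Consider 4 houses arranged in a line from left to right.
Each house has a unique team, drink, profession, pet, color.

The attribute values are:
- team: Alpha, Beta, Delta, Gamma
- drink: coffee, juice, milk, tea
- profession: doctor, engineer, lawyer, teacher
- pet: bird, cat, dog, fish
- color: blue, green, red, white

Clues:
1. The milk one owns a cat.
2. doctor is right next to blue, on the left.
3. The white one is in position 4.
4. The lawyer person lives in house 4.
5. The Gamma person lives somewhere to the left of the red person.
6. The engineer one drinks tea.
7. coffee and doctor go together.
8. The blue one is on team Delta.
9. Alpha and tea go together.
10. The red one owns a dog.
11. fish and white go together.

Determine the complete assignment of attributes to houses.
Solution:

House | Team | Drink | Profession | Pet | Color
-----------------------------------------------
  1   | Gamma | coffee | doctor | bird | green
  2   | Delta | milk | teacher | cat | blue
  3   | Alpha | tea | engineer | dog | red
  4   | Beta | juice | lawyer | fish | white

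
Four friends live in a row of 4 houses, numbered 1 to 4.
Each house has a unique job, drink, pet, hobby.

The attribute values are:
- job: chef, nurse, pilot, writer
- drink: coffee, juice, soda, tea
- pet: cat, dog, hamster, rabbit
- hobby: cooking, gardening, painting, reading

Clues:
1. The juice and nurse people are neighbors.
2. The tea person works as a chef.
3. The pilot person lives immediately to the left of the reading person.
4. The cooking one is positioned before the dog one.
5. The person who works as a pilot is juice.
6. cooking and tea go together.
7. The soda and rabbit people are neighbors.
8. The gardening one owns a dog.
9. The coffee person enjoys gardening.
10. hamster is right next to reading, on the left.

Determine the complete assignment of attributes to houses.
Solution:

House | Job | Drink | Pet | Hobby
---------------------------------
  1   | pilot | juice | hamster | painting
  2   | nurse | soda | cat | reading
  3   | chef | tea | rabbit | cooking
  4   | writer | coffee | dog | gardening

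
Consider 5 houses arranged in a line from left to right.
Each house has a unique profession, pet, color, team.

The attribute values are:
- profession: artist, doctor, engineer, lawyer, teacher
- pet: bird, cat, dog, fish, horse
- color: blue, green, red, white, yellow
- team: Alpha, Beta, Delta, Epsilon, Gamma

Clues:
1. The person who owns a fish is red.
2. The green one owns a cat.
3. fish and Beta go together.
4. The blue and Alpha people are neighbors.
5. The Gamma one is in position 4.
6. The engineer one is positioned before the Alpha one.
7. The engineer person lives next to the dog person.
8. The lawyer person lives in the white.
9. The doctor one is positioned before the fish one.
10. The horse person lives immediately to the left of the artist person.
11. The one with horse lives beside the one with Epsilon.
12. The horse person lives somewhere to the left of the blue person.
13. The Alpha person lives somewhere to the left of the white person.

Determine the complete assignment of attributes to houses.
Solution:

House | Profession | Pet | Color | Team
---------------------------------------
  1   | engineer | horse | yellow | Delta
  2   | artist | dog | blue | Epsilon
  3   | doctor | cat | green | Alpha
  4   | lawyer | bird | white | Gamma
  5   | teacher | fish | red | Beta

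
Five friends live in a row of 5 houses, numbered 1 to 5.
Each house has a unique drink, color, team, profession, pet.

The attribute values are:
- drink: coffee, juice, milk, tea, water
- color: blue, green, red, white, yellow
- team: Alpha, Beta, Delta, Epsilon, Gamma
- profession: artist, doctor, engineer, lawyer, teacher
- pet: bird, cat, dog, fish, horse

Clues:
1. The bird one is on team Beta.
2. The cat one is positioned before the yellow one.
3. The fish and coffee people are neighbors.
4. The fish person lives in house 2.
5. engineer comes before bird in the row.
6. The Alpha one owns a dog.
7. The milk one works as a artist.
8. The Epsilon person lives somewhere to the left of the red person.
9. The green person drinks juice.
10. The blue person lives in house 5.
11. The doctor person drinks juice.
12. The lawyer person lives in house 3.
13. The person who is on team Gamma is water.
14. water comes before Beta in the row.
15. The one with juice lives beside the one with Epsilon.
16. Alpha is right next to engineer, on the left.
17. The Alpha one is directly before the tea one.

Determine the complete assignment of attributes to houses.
Solution:

House | Drink | Color | Team | Profession | Pet
-----------------------------------------------
  1   | juice | green | Alpha | doctor | dog
  2   | tea | white | Epsilon | engineer | fish
  3   | coffee | red | Delta | lawyer | cat
  4   | water | yellow | Gamma | teacher | horse
  5   | milk | blue | Beta | artist | bird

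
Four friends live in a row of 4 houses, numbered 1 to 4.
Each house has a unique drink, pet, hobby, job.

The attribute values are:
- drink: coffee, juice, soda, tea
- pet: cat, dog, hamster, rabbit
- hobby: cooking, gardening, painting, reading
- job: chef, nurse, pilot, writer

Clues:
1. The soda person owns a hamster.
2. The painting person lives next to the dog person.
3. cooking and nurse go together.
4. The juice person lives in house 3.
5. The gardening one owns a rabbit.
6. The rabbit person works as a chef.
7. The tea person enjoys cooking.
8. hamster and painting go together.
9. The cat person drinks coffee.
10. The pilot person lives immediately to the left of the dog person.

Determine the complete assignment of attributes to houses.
Solution:

House | Drink | Pet | Hobby | Job
---------------------------------
  1   | soda | hamster | painting | pilot
  2   | tea | dog | cooking | nurse
  3   | juice | rabbit | gardening | chef
  4   | coffee | cat | reading | writer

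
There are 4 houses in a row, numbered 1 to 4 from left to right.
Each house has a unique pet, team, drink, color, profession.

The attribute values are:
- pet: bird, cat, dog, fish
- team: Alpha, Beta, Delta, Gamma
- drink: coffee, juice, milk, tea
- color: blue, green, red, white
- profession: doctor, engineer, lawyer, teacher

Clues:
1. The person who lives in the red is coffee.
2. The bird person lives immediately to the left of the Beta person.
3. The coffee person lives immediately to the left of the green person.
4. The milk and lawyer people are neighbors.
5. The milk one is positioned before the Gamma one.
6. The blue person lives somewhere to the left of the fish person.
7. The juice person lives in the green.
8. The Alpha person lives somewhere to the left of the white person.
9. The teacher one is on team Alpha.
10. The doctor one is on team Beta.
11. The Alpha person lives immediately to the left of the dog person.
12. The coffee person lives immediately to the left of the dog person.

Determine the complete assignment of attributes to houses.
Solution:

House | Pet | Team | Drink | Color | Profession
-----------------------------------------------
  1   | bird | Alpha | coffee | red | teacher
  2   | dog | Beta | juice | green | doctor
  3   | cat | Delta | milk | blue | engineer
  4   | fish | Gamma | tea | white | lawyer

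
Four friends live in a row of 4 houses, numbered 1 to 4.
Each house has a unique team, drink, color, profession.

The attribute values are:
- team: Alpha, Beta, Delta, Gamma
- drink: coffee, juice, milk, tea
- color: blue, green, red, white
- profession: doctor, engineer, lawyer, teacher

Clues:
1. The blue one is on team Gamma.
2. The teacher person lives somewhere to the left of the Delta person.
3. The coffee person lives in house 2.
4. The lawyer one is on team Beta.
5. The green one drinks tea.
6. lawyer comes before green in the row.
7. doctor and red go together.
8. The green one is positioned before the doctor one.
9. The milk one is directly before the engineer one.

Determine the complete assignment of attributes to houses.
Solution:

House | Team | Drink | Color | Profession
-----------------------------------------
  1   | Beta | milk | white | lawyer
  2   | Gamma | coffee | blue | engineer
  3   | Alpha | tea | green | teacher
  4   | Delta | juice | red | doctor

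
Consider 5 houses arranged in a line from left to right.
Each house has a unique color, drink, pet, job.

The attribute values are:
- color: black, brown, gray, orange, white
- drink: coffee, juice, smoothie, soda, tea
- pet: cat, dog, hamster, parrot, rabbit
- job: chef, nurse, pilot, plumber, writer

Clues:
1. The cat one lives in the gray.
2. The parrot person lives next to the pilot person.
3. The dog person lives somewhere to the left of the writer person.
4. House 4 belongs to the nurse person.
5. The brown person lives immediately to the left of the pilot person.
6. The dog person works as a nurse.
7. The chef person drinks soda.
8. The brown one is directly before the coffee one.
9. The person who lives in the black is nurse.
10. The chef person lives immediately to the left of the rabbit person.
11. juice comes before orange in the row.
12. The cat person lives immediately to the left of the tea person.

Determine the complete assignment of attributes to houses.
Solution:

House | Color | Drink | Pet | Job
---------------------------------
  1   | brown | soda | parrot | chef
  2   | white | coffee | rabbit | pilot
  3   | gray | juice | cat | plumber
  4   | black | tea | dog | nurse
  5   | orange | smoothie | hamster | writer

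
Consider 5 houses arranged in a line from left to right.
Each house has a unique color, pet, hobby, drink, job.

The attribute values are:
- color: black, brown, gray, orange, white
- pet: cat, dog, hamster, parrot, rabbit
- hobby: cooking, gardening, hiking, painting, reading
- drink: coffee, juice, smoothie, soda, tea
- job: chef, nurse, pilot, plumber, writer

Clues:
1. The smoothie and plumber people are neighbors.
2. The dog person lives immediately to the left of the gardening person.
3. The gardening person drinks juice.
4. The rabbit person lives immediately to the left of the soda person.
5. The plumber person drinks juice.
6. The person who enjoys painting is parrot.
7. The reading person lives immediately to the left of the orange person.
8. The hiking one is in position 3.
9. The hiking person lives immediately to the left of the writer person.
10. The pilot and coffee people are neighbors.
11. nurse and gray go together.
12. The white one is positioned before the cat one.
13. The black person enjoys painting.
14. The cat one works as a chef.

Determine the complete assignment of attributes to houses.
Solution:

House | Color | Pet | Hobby | Drink | Job
-----------------------------------------
  1   | gray | dog | reading | smoothie | nurse
  2   | orange | rabbit | gardening | juice | plumber
  3   | white | hamster | hiking | soda | pilot
  4   | black | parrot | painting | coffee | writer
  5   | brown | cat | cooking | tea | chef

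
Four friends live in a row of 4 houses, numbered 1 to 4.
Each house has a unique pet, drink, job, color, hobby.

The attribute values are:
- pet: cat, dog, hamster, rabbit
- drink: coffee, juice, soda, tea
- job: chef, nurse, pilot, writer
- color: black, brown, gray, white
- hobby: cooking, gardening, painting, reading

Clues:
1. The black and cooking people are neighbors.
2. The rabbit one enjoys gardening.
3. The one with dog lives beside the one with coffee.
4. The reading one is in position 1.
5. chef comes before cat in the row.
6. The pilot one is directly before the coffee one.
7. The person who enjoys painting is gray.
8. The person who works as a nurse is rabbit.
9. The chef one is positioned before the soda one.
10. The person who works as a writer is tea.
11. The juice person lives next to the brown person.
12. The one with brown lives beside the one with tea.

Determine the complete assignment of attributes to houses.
Solution:

House | Pet | Drink | Job | Color | Hobby
-----------------------------------------
  1   | dog | juice | pilot | black | reading
  2   | hamster | coffee | chef | brown | cooking
  3   | cat | tea | writer | gray | painting
  4   | rabbit | soda | nurse | white | gardening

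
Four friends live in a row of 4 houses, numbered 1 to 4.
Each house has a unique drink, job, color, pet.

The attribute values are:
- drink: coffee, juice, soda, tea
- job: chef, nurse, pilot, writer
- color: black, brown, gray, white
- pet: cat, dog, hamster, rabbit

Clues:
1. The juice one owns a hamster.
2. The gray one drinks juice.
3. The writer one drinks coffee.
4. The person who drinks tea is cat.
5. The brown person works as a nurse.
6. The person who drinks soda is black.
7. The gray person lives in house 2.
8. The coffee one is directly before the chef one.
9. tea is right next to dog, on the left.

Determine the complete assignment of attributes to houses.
Solution:

House | Drink | Job | Color | Pet
---------------------------------
  1   | coffee | writer | white | rabbit
  2   | juice | chef | gray | hamster
  3   | tea | nurse | brown | cat
  4   | soda | pilot | black | dog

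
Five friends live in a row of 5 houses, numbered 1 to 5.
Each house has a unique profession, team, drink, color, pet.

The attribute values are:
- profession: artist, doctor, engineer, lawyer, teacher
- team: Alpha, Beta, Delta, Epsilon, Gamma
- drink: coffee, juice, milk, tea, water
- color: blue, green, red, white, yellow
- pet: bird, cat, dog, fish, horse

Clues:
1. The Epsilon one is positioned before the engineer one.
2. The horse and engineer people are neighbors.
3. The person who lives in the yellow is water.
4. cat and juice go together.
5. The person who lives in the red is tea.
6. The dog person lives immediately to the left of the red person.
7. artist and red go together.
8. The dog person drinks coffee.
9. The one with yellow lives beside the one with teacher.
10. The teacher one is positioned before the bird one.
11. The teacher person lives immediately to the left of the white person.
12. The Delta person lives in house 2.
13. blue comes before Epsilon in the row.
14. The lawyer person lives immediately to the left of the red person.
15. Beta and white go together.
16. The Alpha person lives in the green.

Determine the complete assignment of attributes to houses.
Solution:

House | Profession | Team | Drink | Color | Pet
-----------------------------------------------
  1   | doctor | Gamma | water | yellow | fish
  2   | teacher | Delta | juice | blue | cat
  3   | lawyer | Beta | coffee | white | dog
  4   | artist | Epsilon | tea | red | horse
  5   | engineer | Alpha | milk | green | bird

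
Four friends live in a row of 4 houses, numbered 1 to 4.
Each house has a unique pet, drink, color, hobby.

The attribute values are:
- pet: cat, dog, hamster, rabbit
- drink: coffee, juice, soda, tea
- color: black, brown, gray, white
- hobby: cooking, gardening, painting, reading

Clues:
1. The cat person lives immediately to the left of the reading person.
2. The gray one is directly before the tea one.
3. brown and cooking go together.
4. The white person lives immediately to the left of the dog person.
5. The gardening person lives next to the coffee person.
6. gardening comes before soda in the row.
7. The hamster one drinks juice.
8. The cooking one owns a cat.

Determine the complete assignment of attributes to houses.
Solution:

House | Pet | Drink | Color | Hobby
-----------------------------------
  1   | hamster | juice | white | gardening
  2   | dog | coffee | gray | painting
  3   | cat | tea | brown | cooking
  4   | rabbit | soda | black | reading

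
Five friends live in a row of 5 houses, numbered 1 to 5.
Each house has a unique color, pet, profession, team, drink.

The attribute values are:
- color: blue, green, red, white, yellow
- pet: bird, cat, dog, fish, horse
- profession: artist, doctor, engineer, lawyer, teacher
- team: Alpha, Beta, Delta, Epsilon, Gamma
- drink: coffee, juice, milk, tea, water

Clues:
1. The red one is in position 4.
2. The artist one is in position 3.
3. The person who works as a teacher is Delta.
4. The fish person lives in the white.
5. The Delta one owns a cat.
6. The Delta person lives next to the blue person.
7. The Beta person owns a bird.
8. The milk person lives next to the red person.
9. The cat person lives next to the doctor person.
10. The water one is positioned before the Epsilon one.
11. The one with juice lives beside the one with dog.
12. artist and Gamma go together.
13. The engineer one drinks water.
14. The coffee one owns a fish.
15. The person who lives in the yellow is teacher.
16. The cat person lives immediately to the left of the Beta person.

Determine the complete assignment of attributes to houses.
Solution:

House | Color | Pet | Profession | Team | Drink
-----------------------------------------------
  1   | yellow | cat | teacher | Delta | tea
  2   | blue | bird | doctor | Beta | juice
  3   | green | dog | artist | Gamma | milk
  4   | red | horse | engineer | Alpha | water
  5   | white | fish | lawyer | Epsilon | coffee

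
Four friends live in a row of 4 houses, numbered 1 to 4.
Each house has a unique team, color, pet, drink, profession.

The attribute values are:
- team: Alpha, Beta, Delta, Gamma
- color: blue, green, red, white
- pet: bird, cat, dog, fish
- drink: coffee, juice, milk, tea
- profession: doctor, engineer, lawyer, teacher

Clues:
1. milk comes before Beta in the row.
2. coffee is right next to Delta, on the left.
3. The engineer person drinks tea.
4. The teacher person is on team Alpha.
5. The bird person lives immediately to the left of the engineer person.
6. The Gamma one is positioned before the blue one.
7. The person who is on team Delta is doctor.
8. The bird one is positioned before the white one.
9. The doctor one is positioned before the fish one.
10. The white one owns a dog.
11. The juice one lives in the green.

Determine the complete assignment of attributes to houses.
Solution:

House | Team | Color | Pet | Drink | Profession
-----------------------------------------------
  1   | Gamma | red | cat | coffee | lawyer
  2   | Delta | blue | bird | milk | doctor
  3   | Beta | white | dog | tea | engineer
  4   | Alpha | green | fish | juice | teacher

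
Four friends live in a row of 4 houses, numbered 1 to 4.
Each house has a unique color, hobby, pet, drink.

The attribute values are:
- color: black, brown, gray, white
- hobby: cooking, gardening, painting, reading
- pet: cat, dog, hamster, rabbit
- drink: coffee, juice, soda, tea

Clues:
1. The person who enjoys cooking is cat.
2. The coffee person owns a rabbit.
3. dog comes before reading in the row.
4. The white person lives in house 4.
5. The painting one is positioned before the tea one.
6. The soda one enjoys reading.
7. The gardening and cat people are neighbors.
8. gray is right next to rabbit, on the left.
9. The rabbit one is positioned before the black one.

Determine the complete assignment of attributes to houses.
Solution:

House | Color | Hobby | Pet | Drink
-----------------------------------
  1   | gray | painting | dog | juice
  2   | brown | gardening | rabbit | coffee
  3   | black | cooking | cat | tea
  4   | white | reading | hamster | soda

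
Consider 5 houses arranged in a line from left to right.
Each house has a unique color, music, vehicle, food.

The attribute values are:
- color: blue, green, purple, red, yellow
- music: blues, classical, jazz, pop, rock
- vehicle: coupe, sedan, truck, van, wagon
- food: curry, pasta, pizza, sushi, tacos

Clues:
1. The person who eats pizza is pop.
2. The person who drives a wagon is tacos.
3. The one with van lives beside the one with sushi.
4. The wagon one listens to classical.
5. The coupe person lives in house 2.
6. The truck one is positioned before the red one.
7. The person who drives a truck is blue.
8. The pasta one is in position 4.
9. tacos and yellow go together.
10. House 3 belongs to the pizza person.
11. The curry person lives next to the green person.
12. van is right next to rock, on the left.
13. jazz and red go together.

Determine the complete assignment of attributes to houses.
Solution:

House | Color | Music | Vehicle | Food
--------------------------------------
  1   | purple | blues | van | curry
  2   | green | rock | coupe | sushi
  3   | blue | pop | truck | pizza
  4   | red | jazz | sedan | pasta
  5   | yellow | classical | wagon | tacos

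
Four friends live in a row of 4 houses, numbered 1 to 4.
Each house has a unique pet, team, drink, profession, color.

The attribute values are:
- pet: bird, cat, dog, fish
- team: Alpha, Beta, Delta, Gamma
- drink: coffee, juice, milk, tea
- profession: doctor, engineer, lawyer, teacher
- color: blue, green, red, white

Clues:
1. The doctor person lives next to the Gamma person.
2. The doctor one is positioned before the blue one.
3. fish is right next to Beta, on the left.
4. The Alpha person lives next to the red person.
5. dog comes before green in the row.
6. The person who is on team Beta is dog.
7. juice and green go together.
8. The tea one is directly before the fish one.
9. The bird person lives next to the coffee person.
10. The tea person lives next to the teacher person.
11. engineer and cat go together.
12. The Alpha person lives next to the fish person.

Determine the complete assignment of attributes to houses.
Solution:

House | Pet | Team | Drink | Profession | Color
-----------------------------------------------
  1   | bird | Alpha | tea | doctor | white
  2   | fish | Gamma | coffee | teacher | red
  3   | dog | Beta | milk | lawyer | blue
  4   | cat | Delta | juice | engineer | green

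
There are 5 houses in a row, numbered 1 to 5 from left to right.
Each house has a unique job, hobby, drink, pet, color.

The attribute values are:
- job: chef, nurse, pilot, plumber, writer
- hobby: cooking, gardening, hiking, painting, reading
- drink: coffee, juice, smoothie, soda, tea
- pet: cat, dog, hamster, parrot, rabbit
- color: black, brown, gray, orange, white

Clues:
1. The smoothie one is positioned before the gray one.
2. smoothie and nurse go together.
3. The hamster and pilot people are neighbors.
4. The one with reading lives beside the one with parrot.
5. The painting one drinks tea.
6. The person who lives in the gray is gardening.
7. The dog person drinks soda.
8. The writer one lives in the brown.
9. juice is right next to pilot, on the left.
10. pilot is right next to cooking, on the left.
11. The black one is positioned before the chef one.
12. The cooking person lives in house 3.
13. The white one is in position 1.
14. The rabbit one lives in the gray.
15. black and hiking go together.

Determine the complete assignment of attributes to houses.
Solution:

House | Job | Hobby | Drink | Pet | Color
-----------------------------------------
  1   | plumber | reading | juice | hamster | white
  2   | pilot | painting | tea | parrot | orange
  3   | writer | cooking | soda | dog | brown
  4   | nurse | hiking | smoothie | cat | black
  5   | chef | gardening | coffee | rabbit | gray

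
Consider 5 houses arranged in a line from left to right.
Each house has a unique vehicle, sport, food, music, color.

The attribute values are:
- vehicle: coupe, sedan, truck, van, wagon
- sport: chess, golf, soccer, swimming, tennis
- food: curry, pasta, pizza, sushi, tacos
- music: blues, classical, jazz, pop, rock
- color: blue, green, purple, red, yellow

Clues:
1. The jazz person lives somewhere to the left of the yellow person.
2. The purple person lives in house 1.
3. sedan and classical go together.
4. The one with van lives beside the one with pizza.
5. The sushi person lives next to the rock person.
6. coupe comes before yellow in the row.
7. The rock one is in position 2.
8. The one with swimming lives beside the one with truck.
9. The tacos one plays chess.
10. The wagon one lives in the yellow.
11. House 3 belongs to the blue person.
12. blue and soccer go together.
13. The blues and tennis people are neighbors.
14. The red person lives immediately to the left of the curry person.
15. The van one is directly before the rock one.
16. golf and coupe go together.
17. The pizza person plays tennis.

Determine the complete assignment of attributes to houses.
Solution:

House | Vehicle | Sport | Food | Music | Color
----------------------------------------------
  1   | van | swimming | sushi | blues | purple
  2   | truck | tennis | pizza | rock | red
  3   | sedan | soccer | curry | classical | blue
  4   | coupe | golf | pasta | jazz | green
  5   | wagon | chess | tacos | pop | yellow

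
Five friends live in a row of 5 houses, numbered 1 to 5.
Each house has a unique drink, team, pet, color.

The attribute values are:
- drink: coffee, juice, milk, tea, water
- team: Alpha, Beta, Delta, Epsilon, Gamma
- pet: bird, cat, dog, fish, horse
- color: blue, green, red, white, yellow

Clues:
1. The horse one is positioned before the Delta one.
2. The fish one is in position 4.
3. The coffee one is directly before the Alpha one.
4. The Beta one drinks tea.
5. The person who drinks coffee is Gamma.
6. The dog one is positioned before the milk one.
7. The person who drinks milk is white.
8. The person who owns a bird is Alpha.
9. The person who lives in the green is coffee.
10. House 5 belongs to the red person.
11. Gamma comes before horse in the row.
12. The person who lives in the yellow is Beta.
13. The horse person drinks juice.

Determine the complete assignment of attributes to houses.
Solution:

House | Drink | Team | Pet | Color
----------------------------------
  1   | coffee | Gamma | dog | green
  2   | milk | Alpha | bird | white
  3   | juice | Epsilon | horse | blue
  4   | tea | Beta | fish | yellow
  5   | water | Delta | cat | red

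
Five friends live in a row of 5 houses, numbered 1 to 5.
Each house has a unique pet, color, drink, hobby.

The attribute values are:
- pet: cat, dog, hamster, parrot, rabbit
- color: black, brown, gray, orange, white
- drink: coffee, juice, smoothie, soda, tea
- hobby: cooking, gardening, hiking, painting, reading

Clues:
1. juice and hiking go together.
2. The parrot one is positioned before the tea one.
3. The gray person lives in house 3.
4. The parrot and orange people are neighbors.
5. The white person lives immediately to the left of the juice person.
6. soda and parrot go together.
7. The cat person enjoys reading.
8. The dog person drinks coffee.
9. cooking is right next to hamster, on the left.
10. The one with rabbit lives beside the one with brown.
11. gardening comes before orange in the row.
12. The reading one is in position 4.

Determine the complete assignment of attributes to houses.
Solution:

House | Pet | Color | Drink | Hobby
-----------------------------------
  1   | rabbit | white | smoothie | cooking
  2   | hamster | brown | juice | hiking
  3   | parrot | gray | soda | gardening
  4   | cat | orange | tea | reading
  5   | dog | black | coffee | painting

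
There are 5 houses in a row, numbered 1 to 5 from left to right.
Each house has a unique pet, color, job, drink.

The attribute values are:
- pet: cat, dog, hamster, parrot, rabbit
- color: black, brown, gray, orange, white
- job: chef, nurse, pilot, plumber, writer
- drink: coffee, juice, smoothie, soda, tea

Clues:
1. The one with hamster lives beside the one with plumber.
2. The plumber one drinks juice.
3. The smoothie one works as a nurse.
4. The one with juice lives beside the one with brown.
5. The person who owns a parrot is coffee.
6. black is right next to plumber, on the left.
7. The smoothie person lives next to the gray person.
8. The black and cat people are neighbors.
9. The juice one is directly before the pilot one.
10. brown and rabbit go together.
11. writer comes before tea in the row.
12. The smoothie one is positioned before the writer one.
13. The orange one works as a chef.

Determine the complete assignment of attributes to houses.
Solution:

House | Pet | Color | Job | Drink
---------------------------------
  1   | hamster | black | nurse | smoothie
  2   | cat | gray | plumber | juice
  3   | rabbit | brown | pilot | soda
  4   | parrot | white | writer | coffee
  5   | dog | orange | chef | tea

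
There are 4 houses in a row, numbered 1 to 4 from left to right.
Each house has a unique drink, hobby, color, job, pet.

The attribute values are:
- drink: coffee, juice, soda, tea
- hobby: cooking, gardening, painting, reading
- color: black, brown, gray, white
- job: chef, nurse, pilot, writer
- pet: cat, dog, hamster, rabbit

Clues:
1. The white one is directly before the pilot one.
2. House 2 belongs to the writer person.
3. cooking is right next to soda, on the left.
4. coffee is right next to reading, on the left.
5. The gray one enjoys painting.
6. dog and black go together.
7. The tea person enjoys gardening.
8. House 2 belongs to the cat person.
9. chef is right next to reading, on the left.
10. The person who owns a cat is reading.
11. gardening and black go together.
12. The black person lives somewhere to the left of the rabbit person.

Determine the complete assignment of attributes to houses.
Solution:

House | Drink | Hobby | Color | Job | Pet
-----------------------------------------
  1   | coffee | cooking | brown | chef | hamster
  2   | soda | reading | white | writer | cat
  3   | tea | gardening | black | pilot | dog
  4   | juice | painting | gray | nurse | rabbit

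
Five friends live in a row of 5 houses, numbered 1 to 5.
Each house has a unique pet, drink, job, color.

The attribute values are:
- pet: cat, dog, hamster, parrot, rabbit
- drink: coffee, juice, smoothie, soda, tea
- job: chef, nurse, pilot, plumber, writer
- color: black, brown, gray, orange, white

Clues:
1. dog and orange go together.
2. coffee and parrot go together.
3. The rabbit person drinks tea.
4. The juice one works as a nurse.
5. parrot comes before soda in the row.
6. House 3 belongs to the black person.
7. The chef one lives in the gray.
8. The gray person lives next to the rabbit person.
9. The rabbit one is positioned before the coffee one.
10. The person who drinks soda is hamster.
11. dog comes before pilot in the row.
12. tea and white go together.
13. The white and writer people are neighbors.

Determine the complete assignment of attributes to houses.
Solution:

House | Pet | Drink | Job | Color
---------------------------------
  1   | cat | smoothie | chef | gray
  2   | rabbit | tea | plumber | white
  3   | parrot | coffee | writer | black
  4   | dog | juice | nurse | orange
  5   | hamster | soda | pilot | brown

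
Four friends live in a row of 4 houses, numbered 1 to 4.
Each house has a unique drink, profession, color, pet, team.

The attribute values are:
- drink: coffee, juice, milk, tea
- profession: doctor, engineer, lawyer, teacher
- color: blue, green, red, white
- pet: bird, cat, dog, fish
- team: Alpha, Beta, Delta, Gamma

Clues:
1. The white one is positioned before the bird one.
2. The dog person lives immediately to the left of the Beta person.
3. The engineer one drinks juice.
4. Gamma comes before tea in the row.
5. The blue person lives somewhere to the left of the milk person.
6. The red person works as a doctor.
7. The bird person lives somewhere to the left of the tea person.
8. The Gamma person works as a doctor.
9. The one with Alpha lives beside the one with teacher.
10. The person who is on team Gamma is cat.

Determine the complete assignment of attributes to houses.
Solution:

House | Drink | Profession | Color | Pet | Team
-----------------------------------------------
  1   | juice | engineer | white | dog | Alpha
  2   | coffee | teacher | blue | bird | Beta
  3   | milk | doctor | red | cat | Gamma
  4   | tea | lawyer | green | fish | Delta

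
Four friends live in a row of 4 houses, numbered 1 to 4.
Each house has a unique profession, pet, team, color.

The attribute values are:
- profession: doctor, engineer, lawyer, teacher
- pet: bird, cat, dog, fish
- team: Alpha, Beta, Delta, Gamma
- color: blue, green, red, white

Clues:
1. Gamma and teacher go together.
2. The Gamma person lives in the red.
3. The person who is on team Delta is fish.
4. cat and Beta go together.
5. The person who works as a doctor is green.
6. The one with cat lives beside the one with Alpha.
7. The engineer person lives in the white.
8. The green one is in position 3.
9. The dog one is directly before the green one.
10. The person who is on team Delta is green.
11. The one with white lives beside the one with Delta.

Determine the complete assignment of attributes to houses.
Solution:

House | Profession | Pet | Team | Color
---------------------------------------
  1   | lawyer | cat | Beta | blue
  2   | engineer | dog | Alpha | white
  3   | doctor | fish | Delta | green
  4   | teacher | bird | Gamma | red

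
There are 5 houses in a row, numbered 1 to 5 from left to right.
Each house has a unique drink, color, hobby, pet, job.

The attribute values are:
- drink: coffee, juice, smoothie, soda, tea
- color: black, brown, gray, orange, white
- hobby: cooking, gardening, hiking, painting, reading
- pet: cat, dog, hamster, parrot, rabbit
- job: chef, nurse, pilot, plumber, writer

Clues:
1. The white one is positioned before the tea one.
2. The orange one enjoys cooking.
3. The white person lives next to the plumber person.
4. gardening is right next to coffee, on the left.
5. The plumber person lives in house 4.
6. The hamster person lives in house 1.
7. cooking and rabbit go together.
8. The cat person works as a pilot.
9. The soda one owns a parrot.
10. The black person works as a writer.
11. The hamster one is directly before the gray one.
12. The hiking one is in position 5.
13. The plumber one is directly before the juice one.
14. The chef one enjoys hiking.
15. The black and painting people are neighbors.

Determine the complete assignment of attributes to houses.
Solution:

House | Drink | Color | Hobby | Pet | Job
-----------------------------------------
  1   | smoothie | black | gardening | hamster | writer
  2   | coffee | gray | painting | cat | pilot
  3   | soda | white | reading | parrot | nurse
  4   | tea | orange | cooking | rabbit | plumber
  5   | juice | brown | hiking | dog | chef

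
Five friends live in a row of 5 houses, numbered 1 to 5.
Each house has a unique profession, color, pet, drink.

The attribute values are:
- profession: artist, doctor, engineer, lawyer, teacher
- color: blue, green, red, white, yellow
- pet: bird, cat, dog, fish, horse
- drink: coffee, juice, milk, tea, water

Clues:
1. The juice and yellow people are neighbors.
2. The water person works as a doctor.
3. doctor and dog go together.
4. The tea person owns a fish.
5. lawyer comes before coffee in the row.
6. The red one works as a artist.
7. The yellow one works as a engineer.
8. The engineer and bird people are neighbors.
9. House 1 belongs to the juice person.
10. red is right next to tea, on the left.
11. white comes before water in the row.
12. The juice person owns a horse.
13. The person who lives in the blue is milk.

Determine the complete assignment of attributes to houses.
Solution:

House | Profession | Color | Pet | Drink
----------------------------------------
  1   | artist | red | horse | juice
  2   | engineer | yellow | fish | tea
  3   | lawyer | blue | bird | milk
  4   | teacher | white | cat | coffee
  5   | doctor | green | dog | water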